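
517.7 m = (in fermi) 1 fermi = 1e-15 m, so 517.7 m = 517.7 / 1e-15 = 5.177e+17 fermi. Final answer: 5.177e+17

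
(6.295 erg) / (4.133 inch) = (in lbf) 1.348e-06. Check: 1 erg = 1e-07 J, so 6.295 erg = 6.295 * 1e-07 = 6.295e-07 J. 1 inch = 0.0254 m, so 4.133 inch = 4.133 * 0.0254 = 0.1049782 m. Combine: 6.295e-07 J / 0.1049782 m = 5.9964831e-06 N. 1 lbf = 4.4482216 N, so 5.9964831e-06 N = 5.9964831e-06 / 4.4482216 = 1.348063e-06 lbf ≈ 1.348e-06 lbf (4 s.f.).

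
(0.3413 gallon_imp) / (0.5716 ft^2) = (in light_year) 3.088e-18. Check: 1 gallon_imp = 0.00454609 m^3, so 0.3413 gallon_imp = 0.3413 * 0.00454609 = 0.0015515805 m^3. 1 ft^2 = 0.09290304 m^2, so 0.5716 ft^2 = 0.5716 * 0.09290304 = 0.053103378 m^2. Combine: 0.0015515805 m^3 / 0.053103378 m^2 = 0.029218114 m. 1 light_year = 9.4607305e+15 m, so 0.029218114 m = 0.029218114 / 9.4607305e+15 = 3.088357e-18 light_year ≈ 3.088e-18 light_year (4 s.f.).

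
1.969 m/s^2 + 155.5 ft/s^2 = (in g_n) 5.034. Check: 1.969 m/s^2 is already in m/s^2. 1 ft/s^2 = 0.3048 m/s^2, so 155.5 ft/s^2 = 155.5 * 0.3048 = 47.3964 m/s^2. Sum: 1.969 + 47.3964 = 49.3654 m/s^2. 1 g_n = 9.80665 m/s^2, so 49.3654 m/s^2 = 49.3654 / 9.80665 = 5.0338699 g_n ≈ 5.034 g_n (4 s.f.).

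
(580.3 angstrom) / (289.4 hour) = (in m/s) 1 angstrom = 1e-10 m, so 580.3 angstrom = 580.3 * 1e-10 = 5.803e-08 m. 1 hour = 3600 s, so 289.4 hour = 289.4 * 3600 = 1041840 s. Combine: 5.803e-08 m / 1041840 s = 5.5699532e-14 m/s. Result: 5.5699532e-14 m/s ≈ 5.57e-14 m/s (4 s.f.). Final answer: 5.57e-14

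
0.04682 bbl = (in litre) 7.444. Check: 1 bbl = 0.15898729 m^3, so 0.04682 bbl = 0.04682 * 0.15898729 = 0.0074437851 m^3. 1 litre = 0.001 m^3, so 0.0074437851 m^3 = 0.0074437851 / 0.001 = 7.4437851 litre ≈ 7.444 litre (4 s.f.).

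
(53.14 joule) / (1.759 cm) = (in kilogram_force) 53.14 joule = 53.14 J. 1 cm = 0.01 m, so 1.759 cm = 1.759 * 0.01 = 0.01759 m. Combine: 53.14 J / 0.01759 m = 3021.0347 N. 1 kilogram_force = 9.80665 N, so 3021.0347 N = 3021.0347 / 9.80665 = 308.0598 kilogram_force ≈ 308.1 kilogram_force (4 s.f.). Final answer: 308.1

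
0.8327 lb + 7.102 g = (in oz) 1 lb = 0.45359237 kg, so 0.8327 lb = 0.8327 * 0.45359237 = 0.37770637 kg. 1 g = 0.001 kg, so 7.102 g = 7.102 * 0.001 = 0.007102 kg. Sum: 0.37770637 + 0.007102 = 0.38480837 kg. 1 oz = 0.028349523 kg, so 0.38480837 kg = 0.38480837 / 0.028349523 = 13.573716 oz ≈ 13.57 oz (4 s.f.). Final answer: 13.57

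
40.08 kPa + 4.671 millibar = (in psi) 5.881. Check: 1 kPa = 1000 Pa, so 40.08 kPa = 40.08 * 1000 = 40080 Pa. 1 millibar = 100 Pa, so 4.671 millibar = 4.671 * 100 = 467.1 Pa. Sum: 40080 + 467.1 = 40547.1 Pa. 1 psi = 6894.7573 Pa, so 40547.1 Pa = 40547.1 / 6894.7573 = 5.8808597 psi ≈ 5.881 psi (4 s.f.).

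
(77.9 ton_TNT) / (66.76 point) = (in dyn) 1.384e+18. Check: 1 ton_TNT = 4.184e+09 J, so 77.9 ton_TNT = 77.9 * 4.184e+09 = 3.259336e+11 J. 1 point = 0.00035277778 m, so 66.76 point = 66.76 * 0.00035277778 = 0.023551444 m. Combine: 3.259336e+11 J / 0.023551444 m = 1.3839219e+13 N. 1 dyn = 1e-05 N, so 1.3839219e+13 N = 1.3839219e+13 / 1e-05 = 1.3839219e+18 dyn ≈ 1.384e+18 dyn (4 s.f.).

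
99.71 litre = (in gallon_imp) 21.93. Check: 1 litre = 0.001 m^3, so 99.71 litre = 99.71 * 0.001 = 0.09971 m^3. 1 gallon_imp = 0.00454609 m^3, so 0.09971 m^3 = 0.09971 / 0.00454609 = 21.933134 gallon_imp ≈ 21.93 gallon_imp (4 s.f.).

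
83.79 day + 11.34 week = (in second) 1 day = 86400 s, so 83.79 day = 83.79 * 86400 = 7239456 s. 1 week = 604800 s, so 11.34 week = 11.34 * 604800 = 6858432 s. Sum: 7239456 + 6858432 = 14097888 s. 14097888 s = 14097888 second ≈ 1.41e+07 second (4 s.f.). Final answer: 1.41e+07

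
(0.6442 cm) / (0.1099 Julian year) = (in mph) 1 cm = 0.01 m, so 0.6442 cm = 0.6442 * 0.01 = 0.006442 m. 1 Julian year = 31557600 s, so 0.1099 Julian year = 0.1099 * 31557600 = 3468180.2 s. Combine: 0.006442 m / 3468180.2 s = 1.8574583e-09 m/s. 1 mph = 0.44704 m/s, so 1.8574583e-09 m/s = 1.8574583e-09 / 0.44704 = 4.1550158e-09 mph ≈ 4.155e-09 mph (4 s.f.). Final answer: 4.155e-09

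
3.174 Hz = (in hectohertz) 1 hectohertz = 100 Hz, so 3.174 Hz = 3.174 / 100 = 0.03174 hectohertz. Final answer: 0.03174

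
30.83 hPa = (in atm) 1 hPa = 100 Pa, so 30.83 hPa = 30.83 * 100 = 3083 Pa. 1 atm = 101325 Pa, so 3083 Pa = 3083 / 101325 = 0.030426844 atm ≈ 0.03043 atm (4 s.f.). Final answer: 0.03043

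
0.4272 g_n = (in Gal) 1 g_n = 9.80665 m/s^2, so 0.4272 g_n = 0.4272 * 9.80665 = 4.1894009 m/s^2. 1 Gal = 0.01 m/s^2, so 4.1894009 m/s^2 = 4.1894009 / 0.01 = 418.94009 Gal ≈ 418.9 Gal (4 s.f.). Final answer: 418.9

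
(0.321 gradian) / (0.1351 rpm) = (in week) 1 gradian = 0.015707963 rad, so 0.321 gradian = 0.321 * 0.015707963 = 0.0050422562 rad. 1 rpm = 0.10471976 rad/s, so 0.1351 rpm = 0.1351 * 0.10471976 = 0.014147639 rad/s. Combine: 0.0050422562 rad / 0.014147639 rad/s = 0.35640266 s. 1 week = 604800 s, so 0.35640266 s = 0.35640266 / 604800 = 5.8929012e-07 week ≈ 5.893e-07 week (4 s.f.). Final answer: 5.893e-07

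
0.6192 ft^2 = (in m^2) 1 ft^2 = 0.09290304 m^2, so 0.6192 ft^2 = 0.6192 * 0.09290304 = 0.057525562 m^2. Result: 0.057525562 m^2 ≈ 0.05753 m^2 (4 s.f.). Final answer: 0.05753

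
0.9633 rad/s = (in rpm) 1 rpm = 0.10471976 rad/s, so 0.9633 rad/s = 0.9633 / 0.10471976 = 9.1988374 rpm ≈ 9.199 rpm (4 s.f.). Final answer: 9.199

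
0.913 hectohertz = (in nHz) 9.13e+10. Check: 1 hectohertz = 100 Hz, so 0.913 hectohertz = 0.913 * 100 = 91.3 Hz. 1 nHz = 1e-09 Hz, so 91.3 Hz = 91.3 / 1e-09 = 9.13e+10 nHz.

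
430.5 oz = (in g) 1 oz = 0.028349523 kg, so 430.5 oz = 430.5 * 0.028349523 = 12.20447 kg. 1 g = 0.001 kg, so 12.20447 kg = 12.20447 / 0.001 = 12204.47 g ≈ 1.22e+04 g (4 s.f.). Final answer: 1.22e+04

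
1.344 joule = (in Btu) 1.344 joule = 1.344 J. 1 Btu = 1055.0559 J, so 1.344 J = 1.344 / 1055.0559 = 0.0012738662 Btu ≈ 0.001274 Btu (4 s.f.). Final answer: 0.001274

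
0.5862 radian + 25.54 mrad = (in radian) 0.6117. Check: 0.5862 radian = 0.5862 rad. 1 mrad = 0.001 rad, so 25.54 mrad = 25.54 * 0.001 = 0.02554 rad. Sum: 0.5862 + 0.02554 = 0.61174 rad. 0.61174 rad = 0.61174 radian ≈ 0.6117 radian (4 s.f.).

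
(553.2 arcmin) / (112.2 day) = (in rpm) 1.585e-07. Check: 1 arcmin = 0.00029088821 rad, so 553.2 arcmin = 553.2 * 0.00029088821 = 0.16091936 rad. 1 day = 86400 s, so 112.2 day = 112.2 * 86400 = 9694080 s. Combine: 0.16091936 rad / 9694080 s = 1.6599755e-08 rad/s. 1 rpm = 0.10471976 rad/s, so 1.6599755e-08 rad/s = 1.6599755e-08 / 0.10471976 = 1.5851599e-07 rpm ≈ 1.585e-07 rpm (4 s.f.).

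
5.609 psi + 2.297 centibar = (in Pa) 4.097e+04. Check: 1 psi = 6894.7573 Pa, so 5.609 psi = 5.609 * 6894.7573 = 38672.694 Pa. 1 centibar = 1000 Pa, so 2.297 centibar = 2.297 * 1000 = 2297 Pa. Sum: 38672.694 + 2297 = 40969.694 Pa. Result: 40969.694 Pa ≈ 4.097e+04 Pa (4 s.f.).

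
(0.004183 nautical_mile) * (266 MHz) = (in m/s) 2.061e+09. Check: 1 nautical_mile = 1852 m, so 0.004183 nautical_mile = 0.004183 * 1852 = 7.746916 m. 1 MHz = 1000000 Hz, so 266 MHz = 266 * 1000000 = 2.66e+08 Hz. Combine: 7.746916 m * 2.66e+08 Hz = 2.0606797e+09 m/s. Result: 2.0606797e+09 m/s ≈ 2.061e+09 m/s (4 s.f.).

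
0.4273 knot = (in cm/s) 21.98. Check: 1 knot = 0.51444444 m/s, so 0.4273 knot = 0.4273 * 0.51444444 = 0.21982211 m/s. 1 cm/s = 0.01 m/s, so 0.21982211 m/s = 0.21982211 / 0.01 = 21.982211 cm/s ≈ 21.98 cm/s (4 s.f.).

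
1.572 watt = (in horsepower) 0.002108. Check: 1.572 watt = 1.572 W. 1 horsepower = 745.69987 W, so 1.572 W = 1.572 / 745.69987 = 0.0021080867 horsepower ≈ 0.002108 horsepower (4 s.f.).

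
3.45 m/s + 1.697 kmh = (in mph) 8.772. Check: 3.45 m/s is already in m/s. 1 kmh = 0.27777778 m/s, so 1.697 kmh = 1.697 * 0.27777778 = 0.47138889 m/s. Sum: 3.45 + 0.47138889 = 3.9213889 m/s. 1 mph = 0.44704 m/s, so 3.9213889 m/s = 3.9213889 / 0.44704 = 8.7718971 mph ≈ 8.772 mph (4 s.f.).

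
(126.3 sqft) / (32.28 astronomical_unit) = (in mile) 1 sqft = 0.09290304 m^2, so 126.3 sqft = 126.3 * 0.09290304 = 11.733654 m^2. 1 astronomical_unit = 1.4959787e+11 m, so 32.28 astronomical_unit = 32.28 * 1.4959787e+11 = 4.8290193e+12 m. Combine: 11.733654 m^2 / 4.8290193e+12 m = 2.4298213e-12 m. 1 mile = 1609.344 m, so 2.4298213e-12 m = 2.4298213e-12 / 1609.344 = 1.509821e-15 mile ≈ 1.51e-15 mile (4 s.f.). Final answer: 1.51e-15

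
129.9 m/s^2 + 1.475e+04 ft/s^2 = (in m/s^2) 129.9 m/s^2 is already in m/s^2. 1 ft/s^2 = 0.3048 m/s^2, so 1.475e+04 ft/s^2 = 1.475e+04 * 0.3048 = 4495.8 m/s^2. Sum: 129.9 + 4495.8 = 4625.7 m/s^2. Result: 4625.7 m/s^2 ≈ 4626 m/s^2 (4 s.f.). Final answer: 4626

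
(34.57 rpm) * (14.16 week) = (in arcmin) 1.066e+11. Check: 1 rpm = 0.10471976 rad/s, so 34.57 rpm = 34.57 * 0.10471976 = 3.6201619 rad/s. 1 week = 604800 s, so 14.16 week = 14.16 * 604800 = 8563968 s. Combine: 3.6201619 rad/s * 8563968 s = 31002951 rad. 1 arcmin = 0.00029088821 rad, so 31002951 rad = 31002951 / 0.00029088821 = 1.0658029e+11 arcmin ≈ 1.066e+11 arcmin (4 s.f.).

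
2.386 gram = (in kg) 0.002386. Check: 1 gram = 0.001 kg, so 2.386 gram = 2.386 * 0.001 = 0.002386 kg. Result: 0.002386 kg.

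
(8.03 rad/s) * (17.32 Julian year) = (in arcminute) 1.509e+13. Check: 8.03 rad/s is already in rad/s. 1 Julian year = 31557600 s, so 17.32 Julian year = 17.32 * 31557600 = 5.4657763e+08 s. Combine: 8.03 rad/s * 5.4657763e+08 s = 4.3890184e+09 rad. 1 arcminute = 0.00029088821 rad, so 4.3890184e+09 rad = 4.3890184e+09 / 0.00029088821 = 1.5088334e+13 arcminute ≈ 1.509e+13 arcminute (4 s.f.).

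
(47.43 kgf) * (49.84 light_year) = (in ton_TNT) 1 kgf = 9.80665 N, so 47.43 kgf = 47.43 * 9.80665 = 465.12941 N. 1 light_year = 9.4607305e+15 m, so 49.84 light_year = 49.84 * 9.4607305e+15 = 4.7152281e+17 m. Combine: 465.12941 N * 4.7152281e+17 m = 2.1931912e+20 J. 1 ton_TNT = 4.184e+09 J, so 2.1931912e+20 J = 2.1931912e+20 / 4.184e+09 = 5.2418529e+10 ton_TNT ≈ 5.242e+10 ton_TNT (4 s.f.). Final answer: 5.242e+10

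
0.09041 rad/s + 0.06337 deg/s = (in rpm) 0.09041 rad/s is already in rad/s. 1 deg/s = 0.017453293 rad/s, so 0.06337 deg/s = 0.06337 * 0.017453293 = 0.0011060151 rad/s. Sum: 0.09041 + 0.0011060151 = 0.091516015 rad/s. 1 rpm = 0.10471976 rad/s, so 0.091516015 rad/s = 0.091516015 / 0.10471976 = 0.87391357 rpm ≈ 0.8739 rpm (4 s.f.). Final answer: 0.8739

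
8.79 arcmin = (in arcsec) 527.4. Check: 1 arcmin = 0.00029088821 rad, so 8.79 arcmin = 8.79 * 0.00029088821 = 0.0025569074 rad. 1 arcsec = 4.8481368e-06 rad, so 0.0025569074 rad = 0.0025569074 / 4.8481368e-06 = 527.4 arcsec.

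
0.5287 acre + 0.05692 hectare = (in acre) 1 acre = 4046.8564 m^2, so 0.5287 acre = 0.5287 * 4046.8564 = 2139.573 m^2. 1 hectare = 10000 m^2, so 0.05692 hectare = 0.05692 * 10000 = 569.2 m^2. Sum: 2139.573 + 569.2 = 2708.773 m^2. 1 acre = 4046.8564 m^2, so 2708.773 m^2 = 2708.773 / 4046.8564 = 0.66935238 acre ≈ 0.6694 acre (4 s.f.). Final answer: 0.6694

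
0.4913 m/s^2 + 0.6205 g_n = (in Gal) 0.4913 m/s^2 is already in m/s^2. 1 g_n = 9.80665 m/s^2, so 0.6205 g_n = 0.6205 * 9.80665 = 6.0850263 m/s^2. Sum: 0.4913 + 6.0850263 = 6.5763263 m/s^2. 1 Gal = 0.01 m/s^2, so 6.5763263 m/s^2 = 6.5763263 / 0.01 = 657.63263 Gal ≈ 657.6 Gal (4 s.f.). Final answer: 657.6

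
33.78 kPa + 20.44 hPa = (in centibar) 35.82. Check: 1 kPa = 1000 Pa, so 33.78 kPa = 33.78 * 1000 = 33780 Pa. 1 hPa = 100 Pa, so 20.44 hPa = 20.44 * 100 = 2044 Pa. Sum: 33780 + 2044 = 35824 Pa. 1 centibar = 1000 Pa, so 35824 Pa = 35824 / 1000 = 35.824 centibar ≈ 35.82 centibar (4 s.f.).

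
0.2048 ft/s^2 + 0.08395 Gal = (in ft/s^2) 0.2076. Check: 1 ft/s^2 = 0.3048 m/s^2, so 0.2048 ft/s^2 = 0.2048 * 0.3048 = 0.06242304 m/s^2. 1 Gal = 0.01 m/s^2, so 0.08395 Gal = 0.08395 * 0.01 = 0.0008395 m/s^2. Sum: 0.06242304 + 0.0008395 = 0.06326254 m/s^2. 1 ft/s^2 = 0.3048 m/s^2, so 0.06326254 m/s^2 = 0.06326254 / 0.3048 = 0.20755427 ft/s^2 ≈ 0.2076 ft/s^2 (4 s.f.).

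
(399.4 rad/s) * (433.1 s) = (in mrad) 399.4 rad/s is already in rad/s. 433.1 s is already in s. Combine: 399.4 rad/s * 433.1 s = 172980.14 rad. 1 mrad = 0.001 rad, so 172980.14 rad = 172980.14 / 0.001 = 1.7298014e+08 mrad ≈ 1.73e+08 mrad (4 s.f.). Final answer: 1.73e+08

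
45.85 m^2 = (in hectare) 1 hectare = 10000 m^2, so 45.85 m^2 = 45.85 / 10000 = 0.004585 hectare. Final answer: 0.004585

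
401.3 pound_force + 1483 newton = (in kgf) 333.3. Check: 1 pound_force = 4.4482216 N, so 401.3 pound_force = 401.3 * 4.4482216 = 1785.0713 N. 1483 newton = 1483 N. Sum: 1785.0713 + 1483 = 3268.0713 N. 1 kgf = 9.80665 N, so 3268.0713 N = 3268.0713 / 9.80665 = 333.25053 kgf ≈ 333.3 kgf (4 s.f.).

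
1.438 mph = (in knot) 1 mph = 0.44704 m/s, so 1.438 mph = 1.438 * 0.44704 = 0.64284352 m/s. 1 knot = 0.51444444 m/s, so 0.64284352 m/s = 0.64284352 / 0.51444444 = 1.2495878 knot ≈ 1.25 knot (4 s.f.). Final answer: 1.25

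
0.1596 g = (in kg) 1 g = 0.001 kg, so 0.1596 g = 0.1596 * 0.001 = 0.0001596 kg. Result: 0.0001596 kg. Final answer: 0.0001596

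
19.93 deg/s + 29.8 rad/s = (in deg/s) 1727. Check: 1 deg/s = 0.017453293 rad/s, so 19.93 deg/s = 19.93 * 0.017453293 = 0.34784412 rad/s. 29.8 rad/s is already in rad/s. Sum: 0.34784412 + 29.8 = 30.147844 rad/s. 1 deg/s = 0.017453293 rad/s, so 30.147844 rad/s = 30.147844 / 0.017453293 = 1727.3442 deg/s ≈ 1727 deg/s (4 s.f.).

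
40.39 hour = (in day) 1.683. Check: 1 hour = 3600 s, so 40.39 hour = 40.39 * 3600 = 145404 s. 1 day = 86400 s, so 145404 s = 145404 / 86400 = 1.6829167 day ≈ 1.683 day (4 s.f.).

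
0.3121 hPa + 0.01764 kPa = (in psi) 0.007085. Check: 1 hPa = 100 Pa, so 0.3121 hPa = 0.3121 * 100 = 31.21 Pa. 1 kPa = 1000 Pa, so 0.01764 kPa = 0.01764 * 1000 = 17.64 Pa. Sum: 31.21 + 17.64 = 48.85 Pa. 1 psi = 6894.7573 Pa, so 48.85 Pa = 48.85 / 6894.7573 = 0.0070850935 psi ≈ 0.007085 psi (4 s.f.).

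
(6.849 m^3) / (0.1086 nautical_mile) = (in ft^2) 0.3665. Check: 6.849 m^3 is already in m^3. 1 nautical_mile = 1852 m, so 0.1086 nautical_mile = 0.1086 * 1852 = 201.1272 m. Combine: 6.849 m^3 / 201.1272 m = 0.034053077 m^2. 1 ft^2 = 0.09290304 m^2, so 0.034053077 m^2 = 0.034053077 / 0.09290304 = 0.36654427 ft^2 ≈ 0.3665 ft^2 (4 s.f.).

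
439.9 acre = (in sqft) 1 acre = 4046.8564 m^2, so 439.9 acre = 439.9 * 4046.8564 = 1780212.1 m^2. 1 sqft = 0.09290304 m^2, so 1780212.1 m^2 = 1780212.1 / 0.09290304 = 19162044 sqft ≈ 1.916e+07 sqft (4 s.f.). Final answer: 1.916e+07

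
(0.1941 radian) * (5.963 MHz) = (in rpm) 0.1941 radian = 0.1941 rad. 1 MHz = 1000000 Hz, so 5.963 MHz = 5.963 * 1000000 = 5963000 Hz. Combine: 0.1941 rad * 5963000 Hz = 1157418.3 rad/s. 1 rpm = 0.10471976 rad/s, so 1157418.3 rad/s = 1157418.3 / 0.10471976 = 11052531 rpm ≈ 1.105e+07 rpm (4 s.f.). Final answer: 1.105e+07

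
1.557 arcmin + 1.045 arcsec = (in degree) 0.02624. Check: 1 arcmin = 0.00029088821 rad, so 1.557 arcmin = 1.557 * 0.00029088821 = 0.00045291294 rad. 1 arcsec = 4.8481368e-06 rad, so 1.045 arcsec = 1.045 * 4.8481368e-06 = 5.066303e-06 rad. Sum: 0.00045291294 + 5.066303e-06 = 0.00045797924 rad. 1 degree = 0.017453293 rad, so 0.00045797924 rad = 0.00045797924 / 0.017453293 = 0.026240278 degree ≈ 0.02624 degree (4 s.f.).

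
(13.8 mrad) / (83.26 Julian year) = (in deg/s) 1 mrad = 0.001 rad, so 13.8 mrad = 13.8 * 0.001 = 0.0138 rad. 1 Julian year = 31557600 s, so 83.26 Julian year = 83.26 * 31557600 = 2.6274858e+09 s. Combine: 0.0138 rad / 2.6274858e+09 s = 5.2521693e-12 rad/s. 1 deg/s = 0.017453293 rad/s, so 5.2521693e-12 rad/s = 5.2521693e-12 / 0.017453293 = 3.0092713e-10 deg/s ≈ 3.009e-10 deg/s (4 s.f.). Final answer: 3.009e-10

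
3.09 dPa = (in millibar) 1 dPa = 0.1 Pa, so 3.09 dPa = 3.09 * 0.1 = 0.309 Pa. 1 millibar = 100 Pa, so 0.309 Pa = 0.309 / 100 = 0.00309 millibar. Final answer: 0.00309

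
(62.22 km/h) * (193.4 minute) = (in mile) 124.6. Check: 1 km/h = 0.27777778 m/s, so 62.22 km/h = 62.22 * 0.27777778 = 17.283333 m/s. 1 minute = 60 s, so 193.4 minute = 193.4 * 60 = 11604 s. Combine: 17.283333 m/s * 11604 s = 200555.8 m. 1 mile = 1609.344 m, so 200555.8 m = 200555.8 / 1609.344 = 124.6196 mile ≈ 124.6 mile (4 s.f.).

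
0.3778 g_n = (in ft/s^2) 1 g_n = 9.80665 m/s^2, so 0.3778 g_n = 0.3778 * 9.80665 = 3.7049524 m/s^2. 1 ft/s^2 = 0.3048 m/s^2, so 3.7049524 m/s^2 = 3.7049524 / 0.3048 = 12.155356 ft/s^2 ≈ 12.16 ft/s^2 (4 s.f.). Final answer: 12.16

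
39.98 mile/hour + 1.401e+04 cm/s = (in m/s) 1 mile/hour = 0.44704 m/s, so 39.98 mile/hour = 39.98 * 0.44704 = 17.872659 m/s. 1 cm/s = 0.01 m/s, so 1.401e+04 cm/s = 1.401e+04 * 0.01 = 140.1 m/s. Sum: 17.872659 + 140.1 = 157.97266 m/s. Result: 157.97266 m/s ≈ 158 m/s (4 s.f.). Final answer: 158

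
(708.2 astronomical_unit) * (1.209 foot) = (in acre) 1 astronomical_unit = 1.4959787e+11 m, so 708.2 astronomical_unit = 708.2 * 1.4959787e+11 = 1.0594521e+14 m. 1 foot = 0.3048 m, so 1.209 foot = 1.209 * 0.3048 = 0.3685032 m. Combine: 1.0594521e+14 m * 0.3685032 m = 3.904115e+13 m^2. 1 acre = 4046.8564 m^2, so 3.904115e+13 m^2 = 3.904115e+13 / 4046.8564 = 9.6472782e+09 acre ≈ 9.647e+09 acre (4 s.f.). Final answer: 9.647e+09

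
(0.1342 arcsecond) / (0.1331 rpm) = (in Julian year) 1 arcsecond = 4.8481368e-06 rad, so 0.1342 arcsecond = 0.1342 * 4.8481368e-06 = 6.5061996e-07 rad. 1 rpm = 0.10471976 rad/s, so 0.1331 rpm = 0.1331 * 0.10471976 = 0.013938199 rad/s. Combine: 6.5061996e-07 rad / 0.013938199 rad/s = 4.667891e-05 s. 1 Julian year = 31557600 s, so 4.667891e-05 s = 4.667891e-05 / 31557600 = 1.4791654e-12 Julian year ≈ 1.479e-12 Julian year (4 s.f.). Final answer: 1.479e-12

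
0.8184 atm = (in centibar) 82.92. Check: 1 atm = 101325 Pa, so 0.8184 atm = 0.8184 * 101325 = 82924.38 Pa. 1 centibar = 1000 Pa, so 82924.38 Pa = 82924.38 / 1000 = 82.92438 centibar ≈ 82.92 centibar (4 s.f.).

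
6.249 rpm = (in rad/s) 1 rpm = 0.10471976 rad/s, so 6.249 rpm = 6.249 * 0.10471976 = 0.65439375 rad/s. Result: 0.65439375 rad/s ≈ 0.6544 rad/s (4 s.f.). Final answer: 0.6544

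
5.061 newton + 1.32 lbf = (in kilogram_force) 5.061 newton = 5.061 N. 1 lbf = 4.4482216 N, so 1.32 lbf = 1.32 * 4.4482216 = 5.8716525 N. Sum: 5.061 + 5.8716525 = 10.932653 N. 1 kilogram_force = 9.80665 N, so 10.932653 N = 10.932653 / 9.80665 = 1.1148203 kilogram_force ≈ 1.115 kilogram_force (4 s.f.). Final answer: 1.115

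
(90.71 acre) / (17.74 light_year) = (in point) 6.2e-09. Check: 1 acre = 4046.8564 m^2, so 90.71 acre = 90.71 * 4046.8564 = 367090.35 m^2. 1 light_year = 9.4607305e+15 m, so 17.74 light_year = 17.74 * 9.4607305e+15 = 1.6783336e+17 m. Combine: 367090.35 m^2 / 1.6783336e+17 m = 2.1872311e-12 m. 1 point = 0.00035277778 m, so 2.1872311e-12 m = 2.1872311e-12 / 0.00035277778 = 6.2000252e-09 point ≈ 6.2e-09 point (4 s.f.).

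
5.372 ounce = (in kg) 0.1523. Check: 1 ounce = 0.028349523 kg, so 5.372 ounce = 5.372 * 0.028349523 = 0.15229364 kg. Result: 0.15229364 kg ≈ 0.1523 kg (4 s.f.).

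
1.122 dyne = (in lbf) 1 dyne = 1e-05 N, so 1.122 dyne = 1.122 * 1e-05 = 1.122e-05 N. 1 lbf = 4.4482216 N, so 1.122e-05 N = 1.122e-05 / 4.4482216 = 2.5223563e-06 lbf ≈ 2.522e-06 lbf (4 s.f.). Final answer: 2.522e-06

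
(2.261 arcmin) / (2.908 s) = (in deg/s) 1 arcmin = 0.00029088821 rad, so 2.261 arcmin = 2.261 * 0.00029088821 = 0.00065769824 rad. 2.908 s is already in s. Combine: 0.00065769824 rad / 2.908 s = 0.00022616858 rad/s. 1 deg/s = 0.017453293 rad/s, so 0.00022616858 rad/s = 0.00022616858 / 0.017453293 = 0.012958505 deg/s ≈ 0.01296 deg/s (4 s.f.). Final answer: 0.01296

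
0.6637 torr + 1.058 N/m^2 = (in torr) 0.6716. Check: 1 torr = 133.32237 Pa, so 0.6637 torr = 0.6637 * 133.32237 = 88.486056 Pa. 1.058 N/m^2 = 1.058 Pa. Sum: 88.486056 + 1.058 = 89.544056 Pa. 1 torr = 133.32237 Pa, so 89.544056 Pa = 89.544056 / 133.32237 = 0.67163565 torr ≈ 0.6716 torr (4 s.f.).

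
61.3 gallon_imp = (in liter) 1 gallon_imp = 0.00454609 m^3, so 61.3 gallon_imp = 61.3 * 0.00454609 = 0.27867532 m^3. 1 liter = 0.001 m^3, so 0.27867532 m^3 = 0.27867532 / 0.001 = 278.67532 liter ≈ 278.7 liter (4 s.f.). Final answer: 278.7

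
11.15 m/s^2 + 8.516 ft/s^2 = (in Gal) 11.15 m/s^2 is already in m/s^2. 1 ft/s^2 = 0.3048 m/s^2, so 8.516 ft/s^2 = 8.516 * 0.3048 = 2.5956768 m/s^2. Sum: 11.15 + 2.5956768 = 13.745677 m/s^2. 1 Gal = 0.01 m/s^2, so 13.745677 m/s^2 = 13.745677 / 0.01 = 1374.5677 Gal ≈ 1375 Gal (4 s.f.). Final answer: 1375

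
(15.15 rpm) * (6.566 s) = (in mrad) 1 rpm = 0.10471976 rad/s, so 15.15 rpm = 15.15 * 0.10471976 = 1.5865043 rad/s. 6.566 s is already in s. Combine: 1.5865043 rad/s * 6.566 s = 10.416987 rad. 1 mrad = 0.001 rad, so 10.416987 rad = 10.416987 / 0.001 = 10416.987 mrad ≈ 1.042e+04 mrad (4 s.f.). Final answer: 1.042e+04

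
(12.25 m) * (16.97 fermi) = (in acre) 5.137e-17. Check: 12.25 m is already in m. 1 fermi = 1e-15 m, so 16.97 fermi = 16.97 * 1e-15 = 1.697e-14 m. Combine: 12.25 m * 1.697e-14 m = 2.078825e-13 m^2. 1 acre = 4046.8564 m^2, so 2.078825e-13 m^2 = 2.078825e-13 / 4046.8564 = 5.1368884e-17 acre ≈ 5.137e-17 acre (4 s.f.).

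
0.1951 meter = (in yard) 0.1951 meter = 0.1951 m. 1 yard = 0.9144 m, so 0.1951 m = 0.1951 / 0.9144 = 0.21336395 yard ≈ 0.2134 yard (4 s.f.). Final answer: 0.2134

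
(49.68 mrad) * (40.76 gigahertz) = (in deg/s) 1 mrad = 0.001 rad, so 49.68 mrad = 49.68 * 0.001 = 0.04968 rad. 1 gigahertz = 1e+09 Hz, so 40.76 gigahertz = 40.76 * 1e+09 = 4.076e+10 Hz. Combine: 0.04968 rad * 4.076e+10 Hz = 2.0249568e+09 rad/s. 1 deg/s = 0.017453293 rad/s, so 2.0249568e+09 rad/s = 2.0249568e+09 / 0.017453293 = 1.1602148e+11 deg/s ≈ 1.16e+11 deg/s (4 s.f.). Final answer: 1.16e+11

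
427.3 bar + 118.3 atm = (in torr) 4.104e+05. Check: 1 bar = 100000 Pa, so 427.3 bar = 427.3 * 100000 = 42730000 Pa. 1 atm = 101325 Pa, so 118.3 atm = 118.3 * 101325 = 11986748 Pa. Sum: 42730000 + 11986748 = 54716748 Pa. 1 torr = 133.32237 Pa, so 54716748 Pa = 54716748 / 133.32237 = 410409.36 torr ≈ 4.104e+05 torr (4 s.f.).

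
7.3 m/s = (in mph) 16.33. Check: 1 mph = 0.44704 m/s, so 7.3 m/s = 7.3 / 0.44704 = 16.329635 mph ≈ 16.33 mph (4 s.f.).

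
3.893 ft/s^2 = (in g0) 0.121. Check: 1 ft/s^2 = 0.3048 m/s^2, so 3.893 ft/s^2 = 3.893 * 0.3048 = 1.1865864 m/s^2. 1 g0 = 9.80665 m/s^2, so 1.1865864 m/s^2 = 1.1865864 / 9.80665 = 0.12099814 g0 ≈ 0.121 g0 (4 s.f.).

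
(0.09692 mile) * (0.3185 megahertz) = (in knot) 1 mile = 1609.344 m, so 0.09692 mile = 0.09692 * 1609.344 = 155.97762 m. 1 megahertz = 1000000 Hz, so 0.3185 megahertz = 0.3185 * 1000000 = 318500 Hz. Combine: 155.97762 m * 318500 Hz = 49678872 m/s. 1 knot = 0.51444444 m/s, so 49678872 m/s = 49678872 / 0.51444444 = 96568002 knot ≈ 9.657e+07 knot (4 s.f.). Final answer: 9.657e+07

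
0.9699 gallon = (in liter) 1 gallon = 0.0037854118 m^3, so 0.9699 gallon = 0.9699 * 0.0037854118 = 0.0036714709 m^3. 1 liter = 0.001 m^3, so 0.0036714709 m^3 = 0.0036714709 / 0.001 = 3.6714709 liter ≈ 3.671 liter (4 s.f.). Final answer: 3.671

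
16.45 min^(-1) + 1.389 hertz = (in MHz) 1.663e-06. Check: 1 min^(-1) = 0.016666667 Hz, so 16.45 min^(-1) = 16.45 * 0.016666667 = 0.27416667 Hz. 1.389 hertz = 1.389 Hz. Sum: 0.27416667 + 1.389 = 1.6631667 Hz. 1 MHz = 1000000 Hz, so 1.6631667 Hz = 1.6631667 / 1000000 = 1.6631667e-06 MHz ≈ 1.663e-06 MHz (4 s.f.).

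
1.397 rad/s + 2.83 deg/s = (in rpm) 13.81. Check: 1.397 rad/s is already in rad/s. 1 deg/s = 0.017453293 rad/s, so 2.83 deg/s = 2.83 * 0.017453293 = 0.049392818 rad/s. Sum: 1.397 + 0.049392818 = 1.4463928 rad/s. 1 rpm = 0.10471976 rad/s, so 1.4463928 rad/s = 1.4463928 / 0.10471976 = 13.812034 rpm ≈ 13.81 rpm (4 s.f.).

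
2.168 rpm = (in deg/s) 13.01. Check: 1 rpm = 0.10471976 rad/s, so 2.168 rpm = 2.168 * 0.10471976 = 0.22703243 rad/s. 1 deg/s = 0.017453293 rad/s, so 0.22703243 rad/s = 0.22703243 / 0.017453293 = 13.008 deg/s ≈ 13.01 deg/s (4 s.f.).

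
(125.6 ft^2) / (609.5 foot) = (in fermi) 1 ft^2 = 0.09290304 m^2, so 125.6 ft^2 = 125.6 * 0.09290304 = 11.668622 m^2. 1 foot = 0.3048 m, so 609.5 foot = 609.5 * 0.3048 = 185.7756 m. Combine: 11.668622 m^2 / 185.7756 m = 0.062810304 m. 1 fermi = 1e-15 m, so 0.062810304 m = 0.062810304 / 1e-15 = 6.2810304e+13 fermi ≈ 6.281e+13 fermi (4 s.f.). Final answer: 6.281e+13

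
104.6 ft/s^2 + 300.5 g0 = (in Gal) 1 ft/s^2 = 0.3048 m/s^2, so 104.6 ft/s^2 = 104.6 * 0.3048 = 31.88208 m/s^2. 1 g0 = 9.80665 m/s^2, so 300.5 g0 = 300.5 * 9.80665 = 2946.8983 m/s^2. Sum: 31.88208 + 2946.8983 = 2978.7804 m/s^2. 1 Gal = 0.01 m/s^2, so 2978.7804 m/s^2 = 2978.7804 / 0.01 = 297878.04 Gal ≈ 2.979e+05 Gal (4 s.f.). Final answer: 2.979e+05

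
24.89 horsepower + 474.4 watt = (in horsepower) 1 horsepower = 745.69987 W, so 24.89 horsepower = 24.89 * 745.69987 = 18560.47 W. 474.4 watt = 474.4 W. Sum: 18560.47 + 474.4 = 19034.87 W. 1 horsepower = 745.69987 W, so 19034.87 W = 19034.87 / 745.69987 = 25.526181 horsepower ≈ 25.53 horsepower (4 s.f.). Final answer: 25.53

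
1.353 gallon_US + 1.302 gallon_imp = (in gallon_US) 1 gallon_US = 0.0037854118 m^3, so 1.353 gallon_US = 1.353 * 0.0037854118 = 0.0051216621 m^3. 1 gallon_imp = 0.00454609 m^3, so 1.302 gallon_imp = 1.302 * 0.00454609 = 0.0059190092 m^3. Sum: 0.0051216621 + 0.0059190092 = 0.011040671 m^3. 1 gallon_US = 0.0037854118 m^3, so 0.011040671 m^3 = 0.011040671 / 0.0037854118 = 2.9166368 gallon_US ≈ 2.917 gallon_US (4 s.f.). Final answer: 2.917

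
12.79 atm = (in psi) 188. Check: 1 atm = 101325 Pa, so 12.79 atm = 12.79 * 101325 = 1295946.8 Pa. 1 psi = 6894.7573 Pa, so 1295946.8 Pa = 1295946.8 / 6894.7573 = 187.96118 psi ≈ 188 psi (4 s.f.).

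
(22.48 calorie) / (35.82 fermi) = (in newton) 1 calorie = 4.184 J, so 22.48 calorie = 22.48 * 4.184 = 94.05632 J. 1 fermi = 1e-15 m, so 35.82 fermi = 35.82 * 1e-15 = 3.582e-14 m. Combine: 94.05632 J / 3.582e-14 m = 2.6258046e+15 N. 2.6258046e+15 N = 2.6258046e+15 newton ≈ 2.626e+15 newton (4 s.f.). Final answer: 2.626e+15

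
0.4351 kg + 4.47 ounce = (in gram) 0.4351 kg is already in kg. 1 ounce = 0.028349523 kg, so 4.47 ounce = 4.47 * 0.028349523 = 0.12672237 kg. Sum: 0.4351 + 0.12672237 = 0.56182237 kg. 1 gram = 0.001 kg, so 0.56182237 kg = 0.56182237 / 0.001 = 561.82237 gram ≈ 561.8 gram (4 s.f.). Final answer: 561.8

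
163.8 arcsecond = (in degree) 1 arcsecond = 4.8481368e-06 rad, so 163.8 arcsecond = 163.8 * 4.8481368e-06 = 0.00079412481 rad. 1 degree = 0.017453293 rad, so 0.00079412481 rad = 0.00079412481 / 0.017453293 = 0.0455 degree. Final answer: 0.0455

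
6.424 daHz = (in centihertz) 6424. Check: 1 daHz = 10 Hz, so 6.424 daHz = 6.424 * 10 = 64.24 Hz. 1 centihertz = 0.01 Hz, so 64.24 Hz = 64.24 / 0.01 = 6424 centihertz.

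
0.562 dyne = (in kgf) 5.731e-07. Check: 1 dyne = 1e-05 N, so 0.562 dyne = 0.562 * 1e-05 = 5.62e-06 N. 1 kgf = 9.80665 N, so 5.62e-06 N = 5.62e-06 / 9.80665 = 5.7308051e-07 kgf ≈ 5.731e-07 kgf (4 s.f.).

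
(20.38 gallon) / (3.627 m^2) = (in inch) 1 gallon = 0.0037854118 m^3, so 20.38 gallon = 20.38 * 0.0037854118 = 0.077146692 m^3. 3.627 m^2 is already in m^2. Combine: 0.077146692 m^3 / 3.627 m^2 = 0.021270111 m. 1 inch = 0.0254 m, so 0.021270111 m = 0.021270111 / 0.0254 = 0.83740594 inch ≈ 0.8374 inch (4 s.f.). Final answer: 0.8374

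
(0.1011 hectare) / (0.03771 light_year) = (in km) 2.834e-15. Check: 1 hectare = 10000 m^2, so 0.1011 hectare = 0.1011 * 10000 = 1011 m^2. 1 light_year = 9.4607305e+15 m, so 0.03771 light_year = 0.03771 * 9.4607305e+15 = 3.5676415e+14 m. Combine: 1011 m^2 / 3.5676415e+14 m = 2.8338049e-12 m. 1 km = 1000 m, so 2.8338049e-12 m = 2.8338049e-12 / 1000 = 2.8338049e-15 km ≈ 2.834e-15 km (4 s.f.).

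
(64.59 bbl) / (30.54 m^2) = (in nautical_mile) 1 bbl = 0.15898729 m^3, so 64.59 bbl = 64.59 * 0.15898729 = 10.268989 m^3. 30.54 m^2 is already in m^2. Combine: 10.268989 m^3 / 30.54 m^2 = 0.3362472 m. 1 nautical_mile = 1852 m, so 0.3362472 m = 0.3362472 / 1852 = 0.00018155896 nautical_mile ≈ 0.0001816 nautical_mile (4 s.f.). Final answer: 0.0001816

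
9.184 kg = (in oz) 324. Check: 1 oz = 0.028349523 kg, so 9.184 kg = 9.184 / 0.028349523 = 323.95607 oz ≈ 324 oz (4 s.f.).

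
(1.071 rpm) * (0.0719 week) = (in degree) 2.794e+05. Check: 1 rpm = 0.10471976 rad/s, so 1.071 rpm = 1.071 * 0.10471976 = 0.11215486 rad/s. 1 week = 604800 s, so 0.0719 week = 0.0719 * 604800 = 43485.12 s. Combine: 0.11215486 rad/s * 43485.12 s = 4877.0674 rad. 1 degree = 0.017453293 rad, so 4877.0674 rad = 4877.0674 / 0.017453293 = 279435.38 degree ≈ 2.794e+05 degree (4 s.f.).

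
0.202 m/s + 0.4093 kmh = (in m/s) 0.3157. Check: 0.202 m/s is already in m/s. 1 kmh = 0.27777778 m/s, so 0.4093 kmh = 0.4093 * 0.27777778 = 0.11369444 m/s. Sum: 0.202 + 0.11369444 = 0.31569444 m/s. Result: 0.31569444 m/s ≈ 0.3157 m/s (4 s.f.).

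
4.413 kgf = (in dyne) 1 kgf = 9.80665 N, so 4.413 kgf = 4.413 * 9.80665 = 43.276746 N. 1 dyne = 1e-05 N, so 43.276746 N = 43.276746 / 1e-05 = 4327674.6 dyne ≈ 4.328e+06 dyne (4 s.f.). Final answer: 4.328e+06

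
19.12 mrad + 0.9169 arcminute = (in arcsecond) 1 mrad = 0.001 rad, so 19.12 mrad = 19.12 * 0.001 = 0.01912 rad. 1 arcminute = 0.00029088821 rad, so 0.9169 arcminute = 0.9169 * 0.00029088821 = 0.0002667154 rad. Sum: 0.01912 + 0.0002667154 = 0.019386715 rad. 1 arcsecond = 4.8481368e-06 rad, so 0.019386715 rad = 0.019386715 / 4.8481368e-06 = 3998.7971 arcsecond ≈ 3999 arcsecond (4 s.f.). Final answer: 3999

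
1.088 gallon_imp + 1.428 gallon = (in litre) 1 gallon_imp = 0.00454609 m^3, so 1.088 gallon_imp = 1.088 * 0.00454609 = 0.0049461459 m^3. 1 gallon = 0.0037854118 m^3, so 1.428 gallon = 1.428 * 0.0037854118 = 0.005405568 m^3. Sum: 0.0049461459 + 0.005405568 = 0.010351714 m^3. 1 litre = 0.001 m^3, so 0.010351714 m^3 = 0.010351714 / 0.001 = 10.351714 litre ≈ 10.35 litre (4 s.f.). Final answer: 10.35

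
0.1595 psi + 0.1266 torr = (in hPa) 11.17. Check: 1 psi = 6894.7573 Pa, so 0.1595 psi = 0.1595 * 6894.7573 = 1099.7138 Pa. 1 torr = 133.32237 Pa, so 0.1266 torr = 0.1266 * 133.32237 = 16.878612 Pa. Sum: 1099.7138 + 16.878612 = 1116.5924 Pa. 1 hPa = 100 Pa, so 1116.5924 Pa = 1116.5924 / 100 = 11.165924 hPa ≈ 11.17 hPa (4 s.f.).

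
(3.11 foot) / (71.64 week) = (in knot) 1 foot = 0.3048 m, so 3.11 foot = 3.11 * 0.3048 = 0.947928 m. 1 week = 604800 s, so 71.64 week = 71.64 * 604800 = 43327872 s. Combine: 0.947928 m / 43327872 s = 2.1878019e-08 m/s. 1 knot = 0.51444444 m/s, so 2.1878019e-08 m/s = 2.1878019e-08 / 0.51444444 = 4.2527466e-08 knot ≈ 4.253e-08 knot (4 s.f.). Final answer: 4.253e-08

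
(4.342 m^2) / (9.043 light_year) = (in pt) 1.439e-13. Check: 4.342 m^2 is already in m^2. 1 light_year = 9.4607305e+15 m, so 9.043 light_year = 9.043 * 9.4607305e+15 = 8.5553386e+16 m. Combine: 4.342 m^2 / 8.5553386e+16 m = 5.0751937e-17 m. 1 pt = 0.00035277778 m, so 5.0751937e-17 m = 5.0751937e-17 / 0.00035277778 = 1.4386376e-13 pt ≈ 1.439e-13 pt (4 s.f.).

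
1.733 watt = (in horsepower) 1.733 watt = 1.733 W. 1 horsepower = 745.69987 W, so 1.733 W = 1.733 / 745.69987 = 0.0023239913 horsepower ≈ 0.002324 horsepower (4 s.f.). Final answer: 0.002324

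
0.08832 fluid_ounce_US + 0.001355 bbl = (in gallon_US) 1 fluid_ounce_US = 2.957353e-05 m^3, so 0.08832 fluid_ounce_US = 0.08832 * 2.957353e-05 = 2.6119341e-06 m^3. 1 bbl = 0.15898729 m^3, so 0.001355 bbl = 0.001355 * 0.15898729 = 0.00021542778 m^3. Sum: 2.6119341e-06 + 0.00021542778 = 0.00021803972 m^3. 1 gallon_US = 0.0037854118 m^3, so 0.00021803972 m^3 = 0.00021803972 / 0.0037854118 = 0.0576 gallon_US. Final answer: 0.0576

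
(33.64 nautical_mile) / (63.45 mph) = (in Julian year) 1 nautical_mile = 1852 m, so 33.64 nautical_mile = 33.64 * 1852 = 62301.28 m. 1 mph = 0.44704 m/s, so 63.45 mph = 63.45 * 0.44704 = 28.364688 m/s. Combine: 62301.28 m / 28.364688 m/s = 2196.4381 s. 1 Julian year = 31557600 s, so 2196.4381 s = 2196.4381 / 31557600 = 6.9600922e-05 Julian year ≈ 6.96e-05 Julian year (4 s.f.). Final answer: 6.96e-05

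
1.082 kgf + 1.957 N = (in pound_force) 1 kgf = 9.80665 N, so 1.082 kgf = 1.082 * 9.80665 = 10.610795 N. 1.957 N is already in N. Sum: 10.610795 + 1.957 = 12.567795 N. 1 pound_force = 4.4482216 N, so 12.567795 N = 12.567795 / 4.4482216 = 2.8253528 pound_force ≈ 2.825 pound_force (4 s.f.). Final answer: 2.825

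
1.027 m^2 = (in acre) 1 acre = 4046.8564 m^2, so 1.027 m^2 = 1.027 / 4046.8564 = 0.00025377723 acre ≈ 0.0002538 acre (4 s.f.). Final answer: 0.0002538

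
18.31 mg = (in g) 1 mg = 1e-06 kg, so 18.31 mg = 18.31 * 1e-06 = 1.831e-05 kg. 1 g = 0.001 kg, so 1.831e-05 kg = 1.831e-05 / 0.001 = 0.01831 g. Final answer: 0.01831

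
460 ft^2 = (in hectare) 0.004274. Check: 1 ft^2 = 0.09290304 m^2, so 460 ft^2 = 460 * 0.09290304 = 42.735398 m^2. 1 hectare = 10000 m^2, so 42.735398 m^2 = 42.735398 / 10000 = 0.0042735398 hectare ≈ 0.004274 hectare (4 s.f.).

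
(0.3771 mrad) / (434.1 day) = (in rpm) 1 mrad = 0.001 rad, so 0.3771 mrad = 0.3771 * 0.001 = 0.0003771 rad. 1 day = 86400 s, so 434.1 day = 434.1 * 86400 = 37506240 s. Combine: 0.0003771 rad / 37506240 s = 1.0054327e-11 rad/s. 1 rpm = 0.10471976 rad/s, so 1.0054327e-11 rad/s = 1.0054327e-11 / 0.10471976 = 9.601175e-11 rpm ≈ 9.601e-11 rpm (4 s.f.). Final answer: 9.601e-11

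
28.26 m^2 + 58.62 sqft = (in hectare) 0.003371. Check: 28.26 m^2 is already in m^2. 1 sqft = 0.09290304 m^2, so 58.62 sqft = 58.62 * 0.09290304 = 5.4459762 m^2. Sum: 28.26 + 5.4459762 = 33.705976 m^2. 1 hectare = 10000 m^2, so 33.705976 m^2 = 33.705976 / 10000 = 0.0033705976 hectare ≈ 0.003371 hectare (4 s.f.).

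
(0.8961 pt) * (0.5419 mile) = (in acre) 6.813e-05. Check: 1 pt = 0.00035277778 m, so 0.8961 pt = 0.8961 * 0.00035277778 = 0.00031612417 m. 1 mile = 1609.344 m, so 0.5419 mile = 0.5419 * 1609.344 = 872.10351 m. Combine: 0.00031612417 m * 872.10351 m = 0.275693 m^2. 1 acre = 4046.8564 m^2, so 0.275693 m^2 = 0.275693 / 4046.8564 = 6.8125223e-05 acre ≈ 6.813e-05 acre (4 s.f.).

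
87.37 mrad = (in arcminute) 300.4. Check: 1 mrad = 0.001 rad, so 87.37 mrad = 87.37 * 0.001 = 0.08737 rad. 1 arcminute = 0.00029088821 rad, so 0.08737 rad = 0.08737 / 0.00029088821 = 300.35594 arcminute ≈ 300.4 arcminute (4 s.f.).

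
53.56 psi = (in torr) 2770. Check: 1 psi = 6894.7573 Pa, so 53.56 psi = 53.56 * 6894.7573 = 369283.2 Pa. 1 torr = 133.32237 Pa, so 369283.2 Pa = 369283.2 / 133.32237 = 2769.8518 torr ≈ 2770 torr (4 s.f.).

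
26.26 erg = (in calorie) 6.276e-07. Check: 1 erg = 1e-07 J, so 26.26 erg = 26.26 * 1e-07 = 2.626e-06 J. 1 calorie = 4.184 J, so 2.626e-06 J = 2.626e-06 / 4.184 = 6.2762906e-07 calorie ≈ 6.276e-07 calorie (4 s.f.).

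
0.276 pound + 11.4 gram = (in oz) 1 pound = 0.45359237 kg, so 0.276 pound = 0.276 * 0.45359237 = 0.12519149 kg. 1 gram = 0.001 kg, so 11.4 gram = 11.4 * 0.001 = 0.0114 kg. Sum: 0.12519149 + 0.0114 = 0.13659149 kg. 1 oz = 0.028349523 kg, so 0.13659149 kg = 0.13659149 / 0.028349523 = 4.8181232 oz ≈ 4.818 oz (4 s.f.). Final answer: 4.818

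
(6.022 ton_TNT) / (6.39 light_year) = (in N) 4.168e-07. Check: 1 ton_TNT = 4.184e+09 J, so 6.022 ton_TNT = 6.022 * 4.184e+09 = 2.5196048e+10 J. 1 light_year = 9.4607305e+15 m, so 6.39 light_year = 6.39 * 9.4607305e+15 = 6.0454068e+16 m. Combine: 2.5196048e+10 J / 6.0454068e+16 m = 4.1678003e-07 N. Result: 4.1678003e-07 N ≈ 4.168e-07 N (4 s.f.).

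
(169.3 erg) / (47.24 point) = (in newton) 1 erg = 1e-07 J, so 169.3 erg = 169.3 * 1e-07 = 1.693e-05 J. 1 point = 0.00035277778 m, so 47.24 point = 47.24 * 0.00035277778 = 0.016665222 m. Combine: 1.693e-05 J / 0.016665222 m = 0.001015888 N. 0.001015888 N = 0.001015888 newton ≈ 0.001016 newton (4 s.f.). Final answer: 0.001016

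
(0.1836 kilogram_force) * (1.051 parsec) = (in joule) 5.839e+16. Check: 1 kilogram_force = 9.80665 N, so 0.1836 kilogram_force = 0.1836 * 9.80665 = 1.8005009 N. 1 parsec = 3.0856776e+16 m, so 1.051 parsec = 1.051 * 3.0856776e+16 = 3.2430471e+16 m. Combine: 1.8005009 N * 3.2430471e+16 m = 5.8391094e+16 J. 5.8391094e+16 J = 5.8391094e+16 joule ≈ 5.839e+16 joule (4 s.f.).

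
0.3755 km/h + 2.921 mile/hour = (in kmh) 1 km/h = 0.27777778 m/s, so 0.3755 km/h = 0.3755 * 0.27777778 = 0.10430556 m/s. 1 mile/hour = 0.44704 m/s, so 2.921 mile/hour = 2.921 * 0.44704 = 1.3058038 m/s. Sum: 0.10430556 + 1.3058038 = 1.4101094 m/s. 1 kmh = 0.27777778 m/s, so 1.4101094 m/s = 1.4101094 / 0.27777778 = 5.0763938 kmh ≈ 5.076 kmh (4 s.f.). Final answer: 5.076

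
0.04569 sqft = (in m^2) 1 sqft = 0.09290304 m^2, so 0.04569 sqft = 0.04569 * 0.09290304 = 0.0042447399 m^2. Result: 0.0042447399 m^2 ≈ 0.004245 m^2 (4 s.f.). Final answer: 0.004245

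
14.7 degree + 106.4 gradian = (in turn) 1 degree = 0.017453293 rad, so 14.7 degree = 14.7 * 0.017453293 = 0.2565634 rad. 1 gradian = 0.015707963 rad, so 106.4 gradian = 106.4 * 0.015707963 = 1.6713273 rad. Sum: 0.2565634 + 1.6713273 = 1.9278907 rad. 1 turn = 6.2831853 rad, so 1.9278907 rad = 1.9278907 / 6.2831853 = 0.30683333 turn ≈ 0.3068 turn (4 s.f.). Final answer: 0.3068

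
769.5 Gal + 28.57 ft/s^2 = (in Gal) 1640. Check: 1 Gal = 0.01 m/s^2, so 769.5 Gal = 769.5 * 0.01 = 7.695 m/s^2. 1 ft/s^2 = 0.3048 m/s^2, so 28.57 ft/s^2 = 28.57 * 0.3048 = 8.708136 m/s^2. Sum: 7.695 + 8.708136 = 16.403136 m/s^2. 1 Gal = 0.01 m/s^2, so 16.403136 m/s^2 = 16.403136 / 0.01 = 1640.3136 Gal ≈ 1640 Gal (4 s.f.).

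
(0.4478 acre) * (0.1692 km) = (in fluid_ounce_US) 1.037e+10. Check: 1 acre = 4046.8564 m^2, so 0.4478 acre = 0.4478 * 4046.8564 = 1812.1823 m^2. 1 km = 1000 m, so 0.1692 km = 0.1692 * 1000 = 169.2 m. Combine: 1812.1823 m^2 * 169.2 m = 306621.25 m^3. 1 fluid_ounce_US = 2.957353e-05 m^3, so 306621.25 m^3 = 306621.25 / 2.957353e-05 = 1.0368098e+10 fluid_ounce_US ≈ 1.037e+10 fluid_ounce_US (4 s.f.).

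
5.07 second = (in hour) 5.07 second = 5.07 s. 1 hour = 3600 s, so 5.07 s = 5.07 / 3600 = 0.0014083333 hour ≈ 0.001408 hour (4 s.f.). Final answer: 0.001408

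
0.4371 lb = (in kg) 1 lb = 0.45359237 kg, so 0.4371 lb = 0.4371 * 0.45359237 = 0.19826522 kg. Result: 0.19826522 kg ≈ 0.1983 kg (4 s.f.). Final answer: 0.1983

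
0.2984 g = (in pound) 0.0006579. Check: 1 g = 0.001 kg, so 0.2984 g = 0.2984 * 0.001 = 0.0002984 kg. 1 pound = 0.45359237 kg, so 0.0002984 kg = 0.0002984 / 0.45359237 = 0.00065785939 pound ≈ 0.0006579 pound (4 s.f.).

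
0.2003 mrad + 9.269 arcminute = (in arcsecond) 1 mrad = 0.001 rad, so 0.2003 mrad = 0.2003 * 0.001 = 0.0002003 rad. 1 arcminute = 0.00029088821 rad, so 9.269 arcminute = 9.269 * 0.00029088821 = 0.0026962428 rad. Sum: 0.0002003 + 0.0026962428 = 0.0028965428 rad. 1 arcsecond = 4.8481368e-06 rad, so 0.0028965428 rad = 0.0028965428 / 4.8481368e-06 = 597.45484 arcsecond ≈ 597.5 arcsecond (4 s.f.). Final answer: 597.5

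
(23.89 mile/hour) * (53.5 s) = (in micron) 5.714e+08. Check: 1 mile/hour = 0.44704 m/s, so 23.89 mile/hour = 23.89 * 0.44704 = 10.679786 m/s. 53.5 s is already in s. Combine: 10.679786 m/s * 53.5 s = 571.36853 m. 1 micron = 1e-06 m, so 571.36853 m = 571.36853 / 1e-06 = 5.7136853e+08 micron ≈ 5.714e+08 micron (4 s.f.).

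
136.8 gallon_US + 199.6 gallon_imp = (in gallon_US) 1 gallon_US = 0.0037854118 m^3, so 136.8 gallon_US = 136.8 * 0.0037854118 = 0.51784433 m^3. 1 gallon_imp = 0.00454609 m^3, so 199.6 gallon_imp = 199.6 * 0.00454609 = 0.90739956 m^3. Sum: 0.51784433 + 0.90739956 = 1.4252439 m^3. 1 gallon_US = 0.0037854118 m^3, so 1.4252439 m^3 = 1.4252439 / 0.0037854118 = 376.50961 gallon_US ≈ 376.5 gallon_US (4 s.f.). Final answer: 376.5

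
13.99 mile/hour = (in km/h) 1 mile/hour = 0.44704 m/s, so 13.99 mile/hour = 13.99 * 0.44704 = 6.2540896 m/s. 1 km/h = 0.27777778 m/s, so 6.2540896 m/s = 6.2540896 / 0.27777778 = 22.514723 km/h ≈ 22.51 km/h (4 s.f.). Final answer: 22.51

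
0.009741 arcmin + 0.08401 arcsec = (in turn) 5.158e-07. Check: 1 arcmin = 0.00029088821 rad, so 0.009741 arcmin = 0.009741 * 0.00029088821 = 2.833542e-06 rad. 1 arcsec = 4.8481368e-06 rad, so 0.08401 arcsec = 0.08401 * 4.8481368e-06 = 4.0729197e-07 rad. Sum: 2.833542e-06 + 4.0729197e-07 = 3.240834e-06 rad. 1 turn = 6.2831853 rad, so 3.240834e-06 rad = 3.240834e-06 / 6.2831853 = 5.1579475e-07 turn ≈ 5.158e-07 turn (4 s.f.).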